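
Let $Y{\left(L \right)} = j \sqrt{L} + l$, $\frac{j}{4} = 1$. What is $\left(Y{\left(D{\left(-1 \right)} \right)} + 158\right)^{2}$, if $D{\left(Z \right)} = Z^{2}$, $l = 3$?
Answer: $27225$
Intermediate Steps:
$j = 4$ ($j = 4 \cdot 1 = 4$)
$Y{\left(L \right)} = 3 + 4 \sqrt{L}$ ($Y{\left(L \right)} = 4 \sqrt{L} + 3 = 3 + 4 \sqrt{L}$)
$\left(Y{\left(D{\left(-1 \right)} \right)} + 158\right)^{2} = \left(\left(3 + 4 \sqrt{\left(-1\right)^{2}}\right) + 158\right)^{2} = \left(\left(3 + 4 \sqrt{1}\right) + 158\right)^{2} = \left(\left(3 + 4 \cdot 1\right) + 158\right)^{2} = \left(\left(3 + 4\right) + 158\right)^{2} = \left(7 + 158\right)^{2} = 165^{2} = 27225$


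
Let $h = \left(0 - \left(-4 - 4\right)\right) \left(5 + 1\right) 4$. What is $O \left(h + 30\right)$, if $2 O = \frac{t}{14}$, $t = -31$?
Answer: $- \frac{3441}{14} \approx -245.79$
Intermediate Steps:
$O = - \frac{31}{28}$ ($O = \frac{\left(-31\right) \frac{1}{14}}{2} = \frac{1}{2} \left(- \frac{31}{14}\right) = - \frac{31}{28} \approx -1.1071$)
$h = 192$ ($h = \left(0 - -8\right) 6 \cdot 4 = \left(0 + 8\right) 24 = 8 \cdot 24 = 192$)
$O \left(h + 30\right) = - \frac{31 \left(192 + 30\right)}{28} = \left(- \frac{31}{28}\right) 222 = - \frac{3441}{14}$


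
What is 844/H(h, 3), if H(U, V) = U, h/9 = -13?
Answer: -844/117 ≈ -7.2137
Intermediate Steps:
h = -117 (h = 9*(-13) = -117)
844/H(h, 3) = 844/(-117) = 844*(-1/117) = -844/117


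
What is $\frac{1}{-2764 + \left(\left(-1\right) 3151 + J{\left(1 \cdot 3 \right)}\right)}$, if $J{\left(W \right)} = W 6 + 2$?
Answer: $- \frac{1}{5895} \approx -0.00016964$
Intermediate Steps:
$J{\left(W \right)} = 2 + 6 W$ ($J{\left(W \right)} = 6 W + 2 = 2 + 6 W$)
$\frac{1}{-2764 + \left(\left(-1\right) 3151 + J{\left(1 \cdot 3 \right)}\right)} = \frac{1}{-2764 - \left(3149 - 6 \cdot 3\right)} = \frac{1}{-2764 + \left(-3151 + \left(2 + 6 \cdot 3\right)\right)} = \frac{1}{-2764 + \left(-3151 + \left(2 + 18\right)\right)} = \frac{1}{-2764 + \left(-3151 + 20\right)} = \frac{1}{-2764 - 3131} = \frac{1}{-5895} = - \frac{1}{5895}$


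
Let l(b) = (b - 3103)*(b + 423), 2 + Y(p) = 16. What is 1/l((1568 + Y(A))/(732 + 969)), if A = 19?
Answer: -59049/77653016045 ≈ -7.6042e-7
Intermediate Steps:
Y(p) = 14 (Y(p) = -2 + 16 = 14)
l(b) = (-3103 + b)*(423 + b)
1/l((1568 + Y(A))/(732 + 969)) = 1/(-1312569 + ((1568 + 14)/(732 + 969))² - 2680*(1568 + 14)/(732 + 969)) = 1/(-1312569 + (1582/1701)² - 4239760/1701) = 1/(-1312569 + (1582*(1/1701))² - 4239760/1701) = 1/(-1312569 + (226/243)² - 2680*226/243) = 1/(-1312569 + 51076/59049 - 605680/243) = 1/(-77653016045/59049) = -59049/77653016045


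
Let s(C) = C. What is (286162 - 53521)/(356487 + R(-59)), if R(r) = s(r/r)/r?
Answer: 13725819/21032732 ≈ 0.65259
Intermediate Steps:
R(r) = 1/r (R(r) = (r/r)/r = 1/r)
(286162 - 53521)/(356487 + R(-59)) = (286162 - 53521)/(356487 + 1/(-59)) = 232641/(356487 - 1/59) = 232641/(21032732/59) = 232641*(59/21032732) = 13725819/21032732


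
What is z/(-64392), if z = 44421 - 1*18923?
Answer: -12749/32196 ≈ -0.39598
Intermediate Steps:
z = 25498 (z = 44421 - 18923 = 25498)
z/(-64392) = 25498/(-64392) = 25498*(-1/64392) = -12749/32196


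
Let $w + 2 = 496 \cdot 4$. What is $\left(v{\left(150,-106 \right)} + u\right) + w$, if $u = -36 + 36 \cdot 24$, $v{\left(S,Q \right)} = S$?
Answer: $2960$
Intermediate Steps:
$w = 1982$ ($w = -2 + 496 \cdot 4 = -2 + 1984 = 1982$)
$u = 828$ ($u = -36 + 864 = 828$)
$\left(v{\left(150,-106 \right)} + u\right) + w = \left(150 + 828\right) + 1982 = 978 + 1982 = 2960$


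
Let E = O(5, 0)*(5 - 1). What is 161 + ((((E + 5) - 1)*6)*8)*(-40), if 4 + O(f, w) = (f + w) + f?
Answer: -53599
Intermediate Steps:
O(f, w) = -4 + w + 2*f (O(f, w) = -4 + ((f + w) + f) = -4 + (w + 2*f) = -4 + w + 2*f)
E = 24 (E = (-4 + 0 + 2*5)*(5 - 1) = (-4 + 0 + 10)*4 = 6*4 = 24)
161 + ((((E + 5) - 1)*6)*8)*(-40) = 161 + ((((24 + 5) - 1)*6)*8)*(-40) = 161 + (((29 - 1)*6)*8)*(-40) = 161 + ((28*6)*8)*(-40) = 161 + (168*8)*(-40) = 161 + 1344*(-40) = 161 - 53760 = -53599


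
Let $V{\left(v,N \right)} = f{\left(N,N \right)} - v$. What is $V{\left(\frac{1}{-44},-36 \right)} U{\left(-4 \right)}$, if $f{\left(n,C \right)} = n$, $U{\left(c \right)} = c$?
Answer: $\frac{1583}{11} \approx 143.91$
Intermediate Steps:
$V{\left(v,N \right)} = N - v$
$V{\left(\frac{1}{-44},-36 \right)} U{\left(-4 \right)} = \left(-36 - \frac{1}{-44}\right) \left(-4\right) = \left(-36 - - \frac{1}{44}\right) \left(-4\right) = \left(-36 + \frac{1}{44}\right) \left(-4\right) = \left(- \frac{1583}{44}\right) \left(-4\right) = \frac{1583}{11}$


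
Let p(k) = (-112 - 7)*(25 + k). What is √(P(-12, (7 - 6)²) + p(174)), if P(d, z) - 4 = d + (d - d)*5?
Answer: I*√23689 ≈ 153.91*I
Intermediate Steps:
p(k) = -2975 - 119*k (p(k) = -119*(25 + k) = -2975 - 119*k)
P(d, z) = 4 + d (P(d, z) = 4 + (d + (d - d)*5) = 4 + (d + 0*5) = 4 + (d + 0) = 4 + d)
√(P(-12, (7 - 6)²) + p(174)) = √((4 - 12) + (-2975 - 119*174)) = √(-8 + (-2975 - 20706)) = √(-8 - 23681) = √(-23689) = I*√23689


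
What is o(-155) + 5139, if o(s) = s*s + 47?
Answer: 29211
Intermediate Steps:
o(s) = 47 + s² (o(s) = s² + 47 = 47 + s²)
o(-155) + 5139 = (47 + (-155)²) + 5139 = (47 + 24025) + 5139 = 24072 + 5139 = 29211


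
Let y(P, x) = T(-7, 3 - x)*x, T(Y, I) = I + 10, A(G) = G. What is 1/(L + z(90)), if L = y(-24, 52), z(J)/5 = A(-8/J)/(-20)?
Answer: -45/91259 ≈ -0.00049310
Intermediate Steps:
z(J) = 2/J (z(J) = 5*(-8/J/(-20)) = 5*(-8/J*(-1/20)) = 5*(2/(5*J)) = 2/J)
T(Y, I) = 10 + I
y(P, x) = x*(13 - x) (y(P, x) = (10 + (3 - x))*x = (13 - x)*x = x*(13 - x))
L = -2028 (L = 52*(13 - 1*52) = 52*(13 - 52) = 52*(-39) = -2028)
1/(L + z(90)) = 1/(-2028 + 2/90) = 1/(-2028 + 2*(1/90)) = 1/(-2028 + 1/45) = 1/(-91259/45) = -45/91259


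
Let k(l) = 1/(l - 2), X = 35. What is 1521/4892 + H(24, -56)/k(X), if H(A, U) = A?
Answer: 3875985/4892 ≈ 792.31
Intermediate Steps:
k(l) = 1/(-2 + l)
1521/4892 + H(24, -56)/k(X) = 1521/4892 + 24/(1/(-2 + 35)) = 1521*(1/4892) + 24/(1/33) = 1521/4892 + 24/(1/33) = 1521/4892 + 24*33 = 1521/4892 + 792 = 3875985/4892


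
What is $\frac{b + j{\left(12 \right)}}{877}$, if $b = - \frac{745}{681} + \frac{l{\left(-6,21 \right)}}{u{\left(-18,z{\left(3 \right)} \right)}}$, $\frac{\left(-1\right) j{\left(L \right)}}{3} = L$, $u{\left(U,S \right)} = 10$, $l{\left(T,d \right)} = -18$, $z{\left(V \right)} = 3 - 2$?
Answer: $- \frac{132434}{2986185} \approx -0.044349$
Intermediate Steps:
$z{\left(V \right)} = 1$
$j{\left(L \right)} = - 3 L$
$b = - \frac{9854}{3405}$ ($b = - \frac{745}{681} - \frac{18}{10} = \left(-745\right) \frac{1}{681} - \frac{9}{5} = - \frac{745}{681} - \frac{9}{5} = - \frac{9854}{3405} \approx -2.894$)
$\frac{b + j{\left(12 \right)}}{877} = \frac{- \frac{9854}{3405} - 36}{877} = \frac{1}{877} \left(- \frac{132434}{3405}\right) = - \frac{132434}{2986185}$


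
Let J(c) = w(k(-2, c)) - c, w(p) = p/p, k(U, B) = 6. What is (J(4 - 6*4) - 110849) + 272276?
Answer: 161448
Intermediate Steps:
w(p) = 1
J(c) = 1 - c
(J(4 - 6*4) - 110849) + 272276 = ((1 - (4 - 6*4)) - 110849) + 272276 = ((1 - (4 - 24)) - 110849) + 272276 = ((1 - 1*(-20)) - 110849) + 272276 = ((1 + 20) - 110849) + 272276 = (21 - 110849) + 272276 = -110828 + 272276 = 161448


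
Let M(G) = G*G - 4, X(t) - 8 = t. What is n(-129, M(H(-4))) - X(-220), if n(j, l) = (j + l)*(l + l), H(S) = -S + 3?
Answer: -7348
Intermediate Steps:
X(t) = 8 + t
H(S) = 3 - S
M(G) = -4 + G² (M(G) = G² - 4 = -4 + G²)
n(j, l) = 2*l*(j + l) (n(j, l) = (j + l)*(2*l) = 2*l*(j + l))
n(-129, M(H(-4))) - X(-220) = 2*(-4 + (3 - 1*(-4))²)*(-129 + (-4 + (3 - 1*(-4))²)) - (8 - 220) = 2*(-4 + (3 + 4)²)*(-129 + (-4 + (3 + 4)²)) - 1*(-212) = 2*(-4 + 7²)*(-129 + (-4 + 7²)) + 212 = 2*(-4 + 49)*(-129 + (-4 + 49)) + 212 = 2*45*(-129 + 45) + 212 = 2*45*(-84) + 212 = -7560 + 212 = -7348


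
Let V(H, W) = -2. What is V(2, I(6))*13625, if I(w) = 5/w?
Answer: -27250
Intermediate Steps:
V(2, I(6))*13625 = -2*13625 = -27250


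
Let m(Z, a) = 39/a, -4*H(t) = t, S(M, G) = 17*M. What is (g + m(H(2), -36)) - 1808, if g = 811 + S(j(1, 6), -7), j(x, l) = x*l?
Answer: -10753/12 ≈ -896.08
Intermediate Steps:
j(x, l) = l*x
H(t) = -t/4
g = 913 (g = 811 + 17*(6*1) = 811 + 17*6 = 811 + 102 = 913)
(g + m(H(2), -36)) - 1808 = (913 + 39/(-36)) - 1808 = (913 + 39*(-1/36)) - 1808 = (913 - 13/12) - 1808 = 10943/12 - 1808 = -10753/12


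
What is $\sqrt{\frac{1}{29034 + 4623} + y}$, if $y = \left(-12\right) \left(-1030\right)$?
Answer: $\frac{\sqrt{14001329535297}}{33657} \approx 111.18$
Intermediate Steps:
$y = 12360$
$\sqrt{\frac{1}{29034 + 4623} + y} = \sqrt{\frac{1}{29034 + 4623} + 12360} = \sqrt{\frac{1}{33657} + 12360} = \sqrt{\frac{416000521}{33657}} = \frac{\sqrt{14001329535297}}{33657}$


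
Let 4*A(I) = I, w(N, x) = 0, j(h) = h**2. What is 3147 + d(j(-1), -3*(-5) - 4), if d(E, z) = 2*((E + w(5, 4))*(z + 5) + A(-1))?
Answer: 6357/2 ≈ 3178.5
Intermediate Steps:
A(I) = I/4
d(E, z) = -1/2 + 2*E*(5 + z) (d(E, z) = 2*((E + 0)*(z + 5) + (1/4)*(-1)) = 2*(E*(5 + z) - 1/4) = 2*(-1/4 + E*(5 + z)) = -1/2 + 2*E*(5 + z))
3147 + d(j(-1), -3*(-5) - 4) = 3147 + (-1/2 + 10*(-1)**2 + 2*(-1)**2*(-3*(-5) - 4)) = 3147 + (-1/2 + 10*1 + 2*1*(15 - 4)) = 3147 + (-1/2 + 10 + 2*1*11) = 3147 + (-1/2 + 10 + 22) = 3147 + 63/2 = 6357/2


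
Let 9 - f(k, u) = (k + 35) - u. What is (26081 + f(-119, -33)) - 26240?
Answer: -99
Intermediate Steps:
f(k, u) = -26 + u - k (f(k, u) = 9 - ((k + 35) - u) = 9 - ((35 + k) - u) = 9 - (35 + k - u) = 9 + (-35 + u - k) = -26 + u - k)
(26081 + f(-119, -33)) - 26240 = (26081 + (-26 - 33 - 1*(-119))) - 26240 = (26081 + (-26 - 33 + 119)) - 26240 = (26081 + 60) - 26240 = 26141 - 26240 = -99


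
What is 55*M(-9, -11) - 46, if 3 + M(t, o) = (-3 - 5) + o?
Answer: -1256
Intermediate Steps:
M(t, o) = -11 + o (M(t, o) = -3 + ((-3 - 5) + o) = -3 + (-8 + o) = -11 + o)
55*M(-9, -11) - 46 = 55*(-11 - 11) - 46 = 55*(-22) - 46 = -1210 - 46 = -1256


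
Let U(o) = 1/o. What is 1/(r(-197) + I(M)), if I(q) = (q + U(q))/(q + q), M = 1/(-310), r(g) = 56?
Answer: 2/96213 ≈ 2.0787e-5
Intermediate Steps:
M = -1/310 ≈ -0.0032258
I(q) = (q + 1/q)/(2*q) (I(q) = (q + 1/q)/(q + q) = (q + 1/q)/((2*q)) = (q + 1/q)*(1/(2*q)) = (q + 1/q)/(2*q))
1/(r(-197) + I(M)) = 1/(56 + (1 + (-1/310)²)/(2*(-1/310)²)) = 1/(56 + (½)*96100*(1 + 1/96100)) = 1/(56 + (½)*96100*(96101/96100)) = 1/(56 + 96101/2) = 1/(96213/2) = 2/96213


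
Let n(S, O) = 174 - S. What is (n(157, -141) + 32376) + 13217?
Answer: 45610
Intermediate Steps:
(n(157, -141) + 32376) + 13217 = ((174 - 1*157) + 32376) + 13217 = ((174 - 157) + 32376) + 13217 = (17 + 32376) + 13217 = 32393 + 13217 = 45610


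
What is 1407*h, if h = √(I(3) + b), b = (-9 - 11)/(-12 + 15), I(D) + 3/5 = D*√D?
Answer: 469*√(-1635 + 675*√3)/5 ≈ 2024.6*I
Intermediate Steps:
I(D) = -⅗ + D^(3/2) (I(D) = -⅗ + D*√D = -⅗ + D^(3/2))
b = -20/3 ≈ -6.6667
h = √(-109/15 + 3*√3) (h = √((-⅗ + 3^(3/2)) - 20/3) = √((-⅗ + 3*√3) - 20/3) = √(-109/15 + 3*√3) ≈ 1.4389*I)
1407*h = 1407*(√(-1635 + 675*√3)/15) = 469*√(-1635 + 675*√3)/5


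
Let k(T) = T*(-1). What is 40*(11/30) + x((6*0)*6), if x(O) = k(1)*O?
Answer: 44/3 ≈ 14.667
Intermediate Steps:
k(T) = -T
x(O) = -O (x(O) = (-1*1)*O = -O)
40*(11/30) + x((6*0)*6) = 40*(11/30) - 6*0*6 = 40*(11*(1/30)) - 0*6 = 40*(11/30) - 1*0 = 44/3 + 0 = 44/3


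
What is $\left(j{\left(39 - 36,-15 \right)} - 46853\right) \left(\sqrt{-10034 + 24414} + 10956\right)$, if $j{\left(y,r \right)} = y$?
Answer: $-513288600 - 93700 \sqrt{3595} \approx -5.1891 \cdot 10^{8}$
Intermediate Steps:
$\left(j{\left(39 - 36,-15 \right)} - 46853\right) \left(\sqrt{-10034 + 24414} + 10956\right) = \left(\left(39 - 36\right) - 46853\right) \left(\sqrt{-10034 + 24414} + 10956\right) = \left(\left(39 - 36\right) - 46853\right) \left(\sqrt{14380} + 10956\right) = \left(3 - 46853\right) \left(2 \sqrt{3595} + 10956\right) = - 46850 \left(10956 + 2 \sqrt{3595}\right) = -513288600 - 93700 \sqrt{3595}$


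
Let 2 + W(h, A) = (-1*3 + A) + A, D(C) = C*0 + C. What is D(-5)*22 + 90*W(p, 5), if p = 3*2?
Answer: 340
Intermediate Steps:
p = 6
D(C) = C (D(C) = 0 + C = C)
W(h, A) = -5 + 2*A (W(h, A) = -2 + ((-1*3 + A) + A) = -2 + ((-3 + A) + A) = -2 + (-3 + 2*A) = -5 + 2*A)
D(-5)*22 + 90*W(p, 5) = -5*22 + 90*(-5 + 2*5) = -110 + 90*(-5 + 10) = -110 + 90*5 = -110 + 450 = 340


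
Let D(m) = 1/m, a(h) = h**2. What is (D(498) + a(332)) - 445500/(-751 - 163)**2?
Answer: 11463990487747/104006802 ≈ 1.1022e+5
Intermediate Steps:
(D(498) + a(332)) - 445500/(-751 - 163)**2 = (1/498 + 332**2) - 445500/(-751 - 163)**2 = (1/498 + 110224) - 445500/((-914)**2) = 54891553/498 - 445500/835396 = 54891553/498 - 445500*1/835396 = 54891553/498 - 111375/208849 = 11463990487747/104006802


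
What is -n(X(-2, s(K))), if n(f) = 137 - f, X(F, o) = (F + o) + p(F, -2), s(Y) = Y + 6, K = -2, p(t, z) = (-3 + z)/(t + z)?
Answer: -535/4 ≈ -133.75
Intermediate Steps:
p(t, z) = (-3 + z)/(t + z)
s(Y) = 6 + Y
X(F, o) = F + o - 5/(-2 + F) (X(F, o) = (F + o) + (-3 - 2)/(F - 2) = (F + o) - 5/(-2 + F) = F + o - 5/(-2 + F))
-n(X(-2, s(K))) = -(137 - (-5 + (-2 - 2)*(-2 + (6 - 2)))/(-2 - 2)) = -(137 - (-5 - 4*(-2 + 4))/(-4)) = -(137 - (-1)*(-5 - 4*2)/4) = -(137 - (-1)*(-5 - 8)/4) = -(137 - (-1)*(-13)/4) = -(137 - 1*13/4) = -(137 - 13/4) = -1*535/4 = -535/4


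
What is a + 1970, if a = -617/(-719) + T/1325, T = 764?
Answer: 1878136591/952675 ≈ 1971.4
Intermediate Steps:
a = 1366841/952675 (a = -617/(-719) + 764/1325 = -617*(-1/719) + 764*(1/1325) = 617/719 + 764/1325 = 1366841/952675 ≈ 1.4347)
a + 1970 = 1366841/952675 + 1970 = 1878136591/952675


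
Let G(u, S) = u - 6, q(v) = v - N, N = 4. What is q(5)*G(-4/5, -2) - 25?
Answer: -159/5 ≈ -31.800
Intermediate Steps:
q(v) = -4 + v (q(v) = v - 1*4 = v - 4 = -4 + v)
G(u, S) = -6 + u
q(5)*G(-4/5, -2) - 25 = (-4 + 5)*(-6 - 4/5) - 25 = 1*(-6 - 4*1/5) - 25 = 1*(-6 - 4/5) - 25 = 1*(-34/5) - 25 = -34/5 - 25 = -159/5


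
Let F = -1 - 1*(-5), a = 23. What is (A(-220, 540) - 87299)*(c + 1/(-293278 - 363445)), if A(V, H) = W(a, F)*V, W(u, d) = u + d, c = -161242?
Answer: 9873201714793113/656723 ≈ 1.5034e+10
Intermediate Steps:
F = 4 (F = -1 + 5 = 4)
W(u, d) = d + u
A(V, H) = 27*V (A(V, H) = (4 + 23)*V = 27*V)
(A(-220, 540) - 87299)*(c + 1/(-293278 - 363445)) = (27*(-220) - 87299)*(-161242 + 1/(-293278 - 363445)) = (-5940 - 87299)*(-161242 + 1/(-656723)) = -93239*(-161242 - 1/656723) = -93239*(-105891329967/656723) = 9873201714793113/656723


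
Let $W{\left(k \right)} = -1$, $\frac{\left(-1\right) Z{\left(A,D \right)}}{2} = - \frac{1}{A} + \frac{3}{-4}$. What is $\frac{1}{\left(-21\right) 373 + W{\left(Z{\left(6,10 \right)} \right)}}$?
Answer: $- \frac{1}{7834} \approx -0.00012765$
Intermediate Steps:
$Z{\left(A,D \right)} = \frac{3}{2} + \frac{2}{A}$ ($Z{\left(A,D \right)} = - 2 \left(- \frac{1}{A} + \frac{3}{-4}\right) = - 2 \left(- \frac{1}{A} + 3 \left(- \frac{1}{4}\right)\right) = - 2 \left(- \frac{1}{A} - \frac{3}{4}\right) = - 2 \left(- \frac{3}{4} - \frac{1}{A}\right) = \frac{3}{2} + \frac{2}{A}$)
$\frac{1}{\left(-21\right) 373 + W{\left(Z{\left(6,10 \right)} \right)}} = \frac{1}{\left(-21\right) 373 - 1} = \frac{1}{-7833 - 1} = \frac{1}{-7834} = - \frac{1}{7834}$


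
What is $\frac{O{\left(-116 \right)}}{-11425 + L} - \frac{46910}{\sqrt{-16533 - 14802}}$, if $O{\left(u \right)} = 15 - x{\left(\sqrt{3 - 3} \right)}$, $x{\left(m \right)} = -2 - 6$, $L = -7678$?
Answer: $- \frac{23}{19103} + \frac{9382 i \sqrt{31335}}{6267} \approx -0.001204 + 265.0 i$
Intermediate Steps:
$x{\left(m \right)} = -8$ ($x{\left(m \right)} = -2 - 6 = -8$)
$O{\left(u \right)} = 23$ ($O{\left(u \right)} = 15 - -8 = 15 + 8 = 23$)
$\frac{O{\left(-116 \right)}}{-11425 + L} - \frac{46910}{\sqrt{-16533 - 14802}} = \frac{23}{-11425 - 7678} - \frac{46910}{\sqrt{-16533 - 14802}} = \frac{23}{-19103} - \frac{46910}{\sqrt{-31335}} = 23 \left(- \frac{1}{19103}\right) - \frac{46910}{i \sqrt{31335}} = - \frac{23}{19103} - 46910 \left(- \frac{i \sqrt{31335}}{31335}\right) = - \frac{23}{19103} + \frac{9382 i \sqrt{31335}}{6267}$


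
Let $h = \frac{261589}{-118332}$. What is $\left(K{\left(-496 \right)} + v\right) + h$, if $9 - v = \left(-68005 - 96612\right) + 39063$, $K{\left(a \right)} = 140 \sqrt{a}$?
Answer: $\frac{14857859327}{118332} + 560 i \sqrt{31} \approx 1.2556 \cdot 10^{5} + 3117.9 i$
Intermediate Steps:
$v = 125563$ ($v = 9 - \left(\left(-68005 - 96612\right) + 39063\right) = 9 - \left(-164617 + 39063\right) = 9 - -125554 = 9 + 125554 = 125563$)
$h = - \frac{261589}{118332}$ ($h = 261589 \left(- \frac{1}{118332}\right) = - \frac{261589}{118332} \approx -2.2106$)
$\left(K{\left(-496 \right)} + v\right) + h = \left(140 \sqrt{-496} + 125563\right) - \frac{261589}{118332} = \left(140 \cdot 4 i \sqrt{31} + 125563\right) - \frac{261589}{118332} = \left(560 i \sqrt{31} + 125563\right) - \frac{261589}{118332} = \left(125563 + 560 i \sqrt{31}\right) - \frac{261589}{118332} = \frac{14857859327}{118332} + 560 i \sqrt{31}$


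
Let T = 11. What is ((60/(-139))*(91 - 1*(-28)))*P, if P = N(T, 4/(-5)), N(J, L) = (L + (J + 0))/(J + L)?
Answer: -7140/139 ≈ -51.367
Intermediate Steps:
N(J, L) = 1 (N(J, L) = (L + J)/(J + L) = (J + L)/(J + L) = 1)
P = 1
((60/(-139))*(91 - 1*(-28)))*P = ((60/(-139))*(91 - 1*(-28)))*1 = ((60*(-1/139))*(91 + 28))*1 = -60/139*119*1 = -7140/139*1 = -7140/139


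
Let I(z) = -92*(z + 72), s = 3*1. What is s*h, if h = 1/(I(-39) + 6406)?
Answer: 3/3370 ≈ 0.00089021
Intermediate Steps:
s = 3
I(z) = -6624 - 92*z (I(z) = -92*(72 + z) = -6624 - 92*z)
h = 1/3370 (h = 1/((-6624 - 92*(-39)) + 6406) = 1/((-6624 + 3588) + 6406) = 1/(-3036 + 6406) = 1/3370 ≈ 0.00029674)
s*h = 3*(1/3370) = 3/3370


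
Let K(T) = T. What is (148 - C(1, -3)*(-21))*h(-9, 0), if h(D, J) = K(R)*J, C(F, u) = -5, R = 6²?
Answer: 0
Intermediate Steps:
R = 36
h(D, J) = 36*J
(148 - C(1, -3)*(-21))*h(-9, 0) = (148 - (-5)*(-21))*(36*0) = (148 - 1*105)*0 = (148 - 105)*0 = 43*0 = 0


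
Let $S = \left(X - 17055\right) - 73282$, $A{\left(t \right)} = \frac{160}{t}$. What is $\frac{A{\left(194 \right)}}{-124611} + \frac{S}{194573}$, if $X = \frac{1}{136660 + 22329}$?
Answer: $- \frac{173606926381080724}{373919202102747099} \approx -0.46429$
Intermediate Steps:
$X = \frac{1}{158989} \approx 6.2897 \cdot 10^{-6}$
$S = - \frac{14362589292}{158989}$ ($S = \left(\frac{1}{158989} - 17055\right) - 73282 = - \frac{2711557394}{158989} - 73282 = - \frac{14362589292}{158989} \approx -90337.0$)
$\frac{A{\left(194 \right)}}{-124611} + \frac{S}{194573} = \frac{160 \cdot \frac{1}{194}}{-124611} - \frac{14362589292}{158989 \cdot 194573} = 160 \cdot \frac{1}{194} \left(- \frac{1}{124611}\right) - \frac{14362589292}{30934966697} = \frac{80}{97} \left(- \frac{1}{124611}\right) - \frac{14362589292}{30934966697} = - \frac{80}{12087267} - \frac{14362589292}{30934966697} = - \frac{173606926381080724}{373919202102747099}$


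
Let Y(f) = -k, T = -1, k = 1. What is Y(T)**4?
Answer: 1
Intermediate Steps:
Y(f) = -1 (Y(f) = -1*1 = -1)
Y(T)**4 = (-1)**4 = 1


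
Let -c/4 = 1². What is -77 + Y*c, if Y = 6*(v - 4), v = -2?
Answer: 67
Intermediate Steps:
Y = -36 (Y = 6*(-2 - 4) = 6*(-6) = -36)
c = -4 (c = -4*1² = -4*1 = -4)
-77 + Y*c = -77 - 36*(-4) = -77 + 144 = 67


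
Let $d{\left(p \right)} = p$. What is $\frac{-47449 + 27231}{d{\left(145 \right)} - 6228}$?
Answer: $\frac{1838}{553} \approx 3.3237$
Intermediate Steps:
$\frac{-47449 + 27231}{d{\left(145 \right)} - 6228} = \frac{-47449 + 27231}{145 - 6228} = - \frac{20218}{145 - 6228} = - \frac{20218}{-6083} = \left(-20218\right) \left(- \frac{1}{6083}\right) = \frac{1838}{553}$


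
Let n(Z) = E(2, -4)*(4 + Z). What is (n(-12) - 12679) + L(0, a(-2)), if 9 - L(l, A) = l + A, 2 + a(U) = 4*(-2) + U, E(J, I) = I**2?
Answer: -12786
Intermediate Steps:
a(U) = -10 + U (a(U) = -2 + (4*(-2) + U) = -2 + (-8 + U) = -10 + U)
L(l, A) = 9 - A - l (L(l, A) = 9 - (l + A) = 9 - (A + l) = 9 + (-A - l) = 9 - A - l)
n(Z) = 64 + 16*Z (n(Z) = (-4)**2*(4 + Z) = 16*(4 + Z) = 64 + 16*Z)
(n(-12) - 12679) + L(0, a(-2)) = ((64 + 16*(-12)) - 12679) + (9 - (-10 - 2) - 1*0) = ((64 - 192) - 12679) + (9 - 1*(-12) + 0) = (-128 - 12679) + (9 + 12 + 0) = -12807 + 21 = -12786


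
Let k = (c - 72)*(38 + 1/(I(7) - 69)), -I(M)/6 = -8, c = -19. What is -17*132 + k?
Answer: -17093/3 ≈ -5697.7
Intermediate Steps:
I(M) = 48 (I(M) = -6*(-8) = 48)
k = -10361/3 (k = (-19 - 72)*(38 + 1/(48 - 69)) = -91*(38 + 1/(-21)) = -91*(38 - 1/21) = -91*797/21 = -10361/3 ≈ -3453.7)
-17*132 + k = -17*132 - 10361/3 = -2244 - 10361/3 = -17093/3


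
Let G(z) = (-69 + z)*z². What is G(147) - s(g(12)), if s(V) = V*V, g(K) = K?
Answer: 1685358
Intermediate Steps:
G(z) = z²*(-69 + z)
s(V) = V²
G(147) - s(g(12)) = 147²*(-69 + 147) - 1*12² = 21609*78 - 1*144 = 1685502 - 144 = 1685358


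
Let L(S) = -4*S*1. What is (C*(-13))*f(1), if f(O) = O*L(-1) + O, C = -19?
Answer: 1235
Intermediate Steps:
L(S) = -4*S
f(O) = 5*O (f(O) = O*(-4*(-1)) + O = O*4 + O = 4*O + O = 5*O)
(C*(-13))*f(1) = (-19*(-13))*(5*1) = 247*5 = 1235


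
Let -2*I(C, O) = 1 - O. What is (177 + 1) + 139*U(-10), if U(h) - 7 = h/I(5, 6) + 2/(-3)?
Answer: 1507/3 ≈ 502.33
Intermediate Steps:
I(C, O) = -1/2 + O/2 (I(C, O) = -(1 - O)/2 = -1/2 + O/2)
U(h) = 19/3 + 2*h/5 (U(h) = 7 + (h/(-1/2 + (1/2)*6) + 2/(-3)) = 7 + (h/(-1/2 + 3) + 2*(-1/3)) = 7 + (h/(5/2) - 2/3) = 7 + (h*(2/5) - 2/3) = 7 + (2*h/5 - 2/3) = 7 + (-2/3 + 2*h/5) = 19/3 + 2*h/5)
(177 + 1) + 139*U(-10) = (177 + 1) + 139*(19/3 + (2/5)*(-10)) = 178 + 139*(19/3 - 4) = 178 + 139*(7/3) = 178 + 973/3 = 1507/3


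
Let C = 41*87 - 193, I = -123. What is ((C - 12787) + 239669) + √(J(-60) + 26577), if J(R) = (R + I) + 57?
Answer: 230256 + 3*√2939 ≈ 2.3042e+5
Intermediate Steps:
J(R) = -66 + R (J(R) = (R - 123) + 57 = (-123 + R) + 57 = -66 + R)
C = 3374 (C = 3567 - 193 = 3374)
((C - 12787) + 239669) + √(J(-60) + 26577) = ((3374 - 12787) + 239669) + √((-66 - 60) + 26577) = (-9413 + 239669) + √(-126 + 26577) = 230256 + √26451 = 230256 + 3*√2939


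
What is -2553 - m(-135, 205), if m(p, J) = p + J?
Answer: -2623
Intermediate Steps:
m(p, J) = J + p
-2553 - m(-135, 205) = -2553 - (205 - 135) = -2553 - 1*70 = -2553 - 70 = -2623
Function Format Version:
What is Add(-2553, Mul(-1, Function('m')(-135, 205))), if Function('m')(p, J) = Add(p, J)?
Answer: -2623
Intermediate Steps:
Function('m')(p, J) = Add(J, p)
Add(-2553, Mul(-1, Function('m')(-135, 205))) = Add(-2553, Mul(-1, Add(205, -135))) = Add(-2553, Mul(-1, 70)) = Add(-2553, -70) = -2623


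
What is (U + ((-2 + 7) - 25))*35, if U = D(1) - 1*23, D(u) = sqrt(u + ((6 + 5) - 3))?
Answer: -1400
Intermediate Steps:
D(u) = sqrt(8 + u) (D(u) = sqrt(u + (11 - 3)) = sqrt(u + 8) = sqrt(8 + u))
U = -20 (U = sqrt(8 + 1) - 1*23 = sqrt(9) - 23 = 3 - 23 = -20)
(U + ((-2 + 7) - 25))*35 = (-20 + ((-2 + 7) - 25))*35 = (-20 + (5 - 25))*35 = (-20 - 20)*35 = -40*35 = -1400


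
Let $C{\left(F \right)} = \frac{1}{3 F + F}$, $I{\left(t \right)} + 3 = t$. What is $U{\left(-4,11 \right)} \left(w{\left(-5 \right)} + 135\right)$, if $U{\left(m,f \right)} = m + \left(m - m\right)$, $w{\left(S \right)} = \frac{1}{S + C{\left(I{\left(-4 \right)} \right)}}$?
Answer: $- \frac{76028}{141} \approx -539.21$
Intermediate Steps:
$I{\left(t \right)} = -3 + t$
$C{\left(F \right)} = \frac{1}{4 F}$
$w{\left(S \right)} = \frac{1}{- \frac{1}{28} + S}$ ($w{\left(S \right)} = \frac{1}{S + \frac{1}{4 \left(-3 - 4\right)}} = \frac{1}{S + \frac{1}{4 \left(-7\right)}} = \frac{1}{S + \frac{1}{4} \left(- \frac{1}{7}\right)} = \frac{1}{S - \frac{1}{28}} = \frac{1}{- \frac{1}{28} + S}$)
$U{\left(m,f \right)} = m$ ($U{\left(m,f \right)} = m + 0 = m$)
$U{\left(-4,11 \right)} \left(w{\left(-5 \right)} + 135\right) = - 4 \left(\frac{28}{-1 + 28 \left(-5\right)} + 135\right) = - 4 \left(\frac{28}{-1 - 140} + 135\right) = - 4 \left(\frac{28}{-141} + 135\right) = - 4 \left(28 \left(- \frac{1}{141}\right) + 135\right) = - 4 \left(- \frac{28}{141} + 135\right) = \left(-4\right) \frac{19007}{141} = - \frac{76028}{141}$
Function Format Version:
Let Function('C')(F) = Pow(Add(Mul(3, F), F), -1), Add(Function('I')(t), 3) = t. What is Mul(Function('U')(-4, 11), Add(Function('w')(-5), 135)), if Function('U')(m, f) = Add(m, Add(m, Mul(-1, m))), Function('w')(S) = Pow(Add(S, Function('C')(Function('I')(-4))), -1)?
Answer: Rational(-76028, 141) ≈ -539.21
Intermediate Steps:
Function('I')(t) = Add(-3, t)
Function('C')(F) = Mul(Rational(1, 4), Pow(F, -1)) (Function('C')(F) = Pow(Mul(4, F), -1) = Mul(Rational(1, 4), Pow(F, -1)))
Function('w')(S) = Pow(Add(Rational(-1, 28), S), -1) (Function('w')(S) = Pow(Add(S, Mul(Rational(1, 4), Pow(Add(-3, -4), -1))), -1) = Pow(Add(S, Mul(Rational(1, 4), Pow(-7, -1))), -1) = Pow(Add(S, Mul(Rational(1, 4), Rational(-1, 7))), -1) = Pow(Add(S, Rational(-1, 28)), -1) = Pow(Add(Rational(-1, 28), S), -1))
Function('U')(m, f) = m (Function('U')(m, f) = Add(m, 0) = m)
Mul(Function('U')(-4, 11), Add(Function('w')(-5), 135)) = Mul(-4, Add(Mul(28, Pow(Add(-1, Mul(28, -5)), -1)), 135)) = Mul(-4, Add(Mul(28, Pow(Add(-1, -140), -1)), 135)) = Mul(-4, Add(Mul(28, Pow(-141, -1)), 135)) = Mul(-4, Add(Mul(28, Rational(-1, 141)), 135)) = Mul(-4, Add(Rational(-28, 141), 135)) = Mul(-4, Rational(19007, 141)) = Rational(-76028, 141)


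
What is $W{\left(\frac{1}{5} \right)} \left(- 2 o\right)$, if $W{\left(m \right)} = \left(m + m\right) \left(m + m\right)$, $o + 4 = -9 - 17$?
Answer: $\frac{48}{5} \approx 9.6$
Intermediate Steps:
$o = -30$ ($o = -4 - 26 = -30$)
$W{\left(m \right)} = 4 m^{2}$ ($W{\left(m \right)} = 2 m 2 m = 4 m^{2}$)
$W{\left(\frac{1}{5} \right)} \left(- 2 o\right) = 4 \left(\frac{1}{5}\right)^{2} \left(\left(-2\right) \left(-30\right)\right) = \frac{4}{25} \cdot 60 = \frac{48}{5}$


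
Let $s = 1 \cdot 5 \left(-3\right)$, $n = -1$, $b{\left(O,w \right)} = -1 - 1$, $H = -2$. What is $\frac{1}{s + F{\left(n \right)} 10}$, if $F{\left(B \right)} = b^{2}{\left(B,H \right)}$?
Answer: $\frac{1}{25} \approx 0.04$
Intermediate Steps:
$b{\left(O,w \right)} = -2$
$F{\left(B \right)} = 4$ ($F{\left(B \right)} = \left(-2\right)^{2} = 4$)
$s = -15$ ($s = 5 \left(-3\right) = -15$)
$\frac{1}{s + F{\left(n \right)} 10} = \frac{1}{-15 + 4 \cdot 10} = \frac{1}{-15 + 40} = \frac{1}{25}$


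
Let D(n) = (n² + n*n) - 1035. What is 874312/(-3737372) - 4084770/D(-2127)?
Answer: -1931366721668/2817736493163 ≈ -0.68543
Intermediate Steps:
D(n) = -1035 + 2*n² (D(n) = (n² + n²) - 1035 = 2*n² - 1035 = -1035 + 2*n²)
874312/(-3737372) - 4084770/D(-2127) = 874312/(-3737372) - 4084770/(-1035 + 2*(-2127)²) = 874312*(-1/3737372) - 4084770/(-1035 + 2*4524129) = -218578/934343 - 4084770/(-1035 + 9048258) = -218578/934343 - 4084770/9047223 = -218578/934343 - 4084770*1/9047223 = -218578/934343 - 1361590/3015741 = -1931366721668/2817736493163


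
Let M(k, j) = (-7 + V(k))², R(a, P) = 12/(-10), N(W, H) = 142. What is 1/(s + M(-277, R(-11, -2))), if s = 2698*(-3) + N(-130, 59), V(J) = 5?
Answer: -1/7948 ≈ -0.00012582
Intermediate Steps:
R(a, P) = -6/5 (R(a, P) = 12*(-⅒) = -6/5)
M(k, j) = 4 (M(k, j) = (-7 + 5)² = (-2)² = 4)
s = -7952 (s = 2698*(-3) + 142 = -8094 + 142 = -7952)
1/(s + M(-277, R(-11, -2))) = 1/(-7952 + 4) = 1/(-7948) = -1/7948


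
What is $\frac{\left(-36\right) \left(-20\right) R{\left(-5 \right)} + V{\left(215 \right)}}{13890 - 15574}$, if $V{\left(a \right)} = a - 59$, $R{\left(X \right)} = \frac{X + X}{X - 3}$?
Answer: $- \frac{264}{421} \approx -0.62708$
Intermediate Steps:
$R{\left(X \right)} = \frac{2 X}{-3 + X}$
$V{\left(a \right)} = -59 + a$
$\frac{\left(-36\right) \left(-20\right) R{\left(-5 \right)} + V{\left(215 \right)}}{13890 - 15574} = \frac{\left(-36\right) \left(-20\right) 2 \left(-5\right) \frac{1}{-3 - 5} + \left(-59 + 215\right)}{13890 - 15574} = \frac{720 \cdot 2 \left(-5\right) \frac{1}{-8} + 156}{-1684} = \left(720 \cdot 2 \left(-5\right) \left(- \frac{1}{8}\right) + 156\right) \left(- \frac{1}{1684}\right) = \left(720 \cdot \frac{5}{4} + 156\right) \left(- \frac{1}{1684}\right) = \left(900 + 156\right) \left(- \frac{1}{1684}\right) = 1056 \left(- \frac{1}{1684}\right) = - \frac{264}{421}$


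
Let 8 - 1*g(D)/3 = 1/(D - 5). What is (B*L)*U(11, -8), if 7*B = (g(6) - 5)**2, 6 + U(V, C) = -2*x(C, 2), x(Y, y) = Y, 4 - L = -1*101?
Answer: 38400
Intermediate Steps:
L = 105 (L = 4 - (-1)*101 = 4 - 1*(-101) = 4 + 101 = 105)
g(D) = 24 - 3/(-5 + D) (g(D) = 24 - 3/(D - 5) = 24 - 3/(-5 + D))
U(V, C) = -6 - 2*C
B = 256/7 (B = (3*(-41 + 8*6)/(-5 + 6) - 5)**2/7 = (3*(-41 + 48)/1 - 5)**2/7 = (3*1*7 - 5)**2/7 = (21 - 5)**2/7 = (1/7)*16**2 = (1/7)*256 = 256/7 ≈ 36.571)
(B*L)*U(11, -8) = ((256/7)*105)*(-6 - 2*(-8)) = 3840*(-6 + 16) = 3840*10 = 38400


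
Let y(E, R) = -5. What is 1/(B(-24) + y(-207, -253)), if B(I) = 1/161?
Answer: -161/804 ≈ -0.20025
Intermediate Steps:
B(I) = 1/161
1/(B(-24) + y(-207, -253)) = 1/(1/161 - 5) = 1/(-804/161) = -161/804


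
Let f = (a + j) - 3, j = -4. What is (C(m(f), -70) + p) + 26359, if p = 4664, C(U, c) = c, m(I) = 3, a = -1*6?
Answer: 30953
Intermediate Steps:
a = -6
f = -13 (f = (-6 - 4) - 3 = -10 - 3 = -13)
(C(m(f), -70) + p) + 26359 = (-70 + 4664) + 26359 = 4594 + 26359 = 30953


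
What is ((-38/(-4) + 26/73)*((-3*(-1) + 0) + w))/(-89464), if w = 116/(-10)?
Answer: 61877/65308720 ≈ 0.00094745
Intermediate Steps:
w = -58/5 (w = 116*(-⅒) = -58/5 ≈ -11.600)
((-38/(-4) + 26/73)*((-3*(-1) + 0) + w))/(-89464) = ((-38/(-4) + 26/73)*((-3*(-1) + 0) - 58/5))/(-89464) = ((-38*(-¼) + 26*(1/73))*((3 + 0) - 58/5))*(-1/89464) = ((19/2 + 26/73)*(3 - 58/5))*(-1/89464) = ((1439/146)*(-43/5))*(-1/89464) = -61877/730*(-1/89464) = 61877/65308720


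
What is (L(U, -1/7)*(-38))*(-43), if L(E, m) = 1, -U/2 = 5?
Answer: 1634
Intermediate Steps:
U = -10 (U = -2*5 = -10)
(L(U, -1/7)*(-38))*(-43) = (1*(-38))*(-43) = -38*(-43) = 1634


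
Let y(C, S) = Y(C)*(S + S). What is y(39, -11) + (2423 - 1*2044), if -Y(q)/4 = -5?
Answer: -61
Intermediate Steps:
Y(q) = 20 (Y(q) = -4*(-5) = 20)
y(C, S) = 40*S (y(C, S) = 20*(S + S) = 20*(2*S) = 40*S)
y(39, -11) + (2423 - 1*2044) = 40*(-11) + (2423 - 1*2044) = -440 + (2423 - 2044) = -440 + 379 = -61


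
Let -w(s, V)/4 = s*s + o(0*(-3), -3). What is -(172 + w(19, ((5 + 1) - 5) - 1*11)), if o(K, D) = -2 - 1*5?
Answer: 1244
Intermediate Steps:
o(K, D) = -7 (o(K, D) = -2 - 5 = -7)
w(s, V) = 28 - 4*s² (w(s, V) = -4*(s*s - 7) = -4*(s² - 7) = -4*(-7 + s²) = 28 - 4*s²)
-(172 + w(19, ((5 + 1) - 5) - 1*11)) = -(172 + (28 - 4*19²)) = -(172 + (28 - 4*361)) = -(172 + (28 - 1444)) = -(172 - 1416) = -1*(-1244) = 1244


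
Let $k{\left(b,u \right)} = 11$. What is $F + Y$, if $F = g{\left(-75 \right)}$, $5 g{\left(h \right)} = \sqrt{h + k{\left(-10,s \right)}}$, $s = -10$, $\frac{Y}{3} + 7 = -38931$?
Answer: $-116814 + \frac{8 i}{5} \approx -1.1681 \cdot 10^{5} + 1.6 i$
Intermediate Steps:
$Y = -116814$ ($Y = -21 + 3 \left(-38931\right) = -21 - 116793 = -116814$)
$g{\left(h \right)} = \frac{\sqrt{11 + h}}{5}$ ($g{\left(h \right)} = \frac{\sqrt{h + 11}}{5} = \frac{\sqrt{11 + h}}{5}$)
$F = \frac{8 i}{5}$ ($F = \frac{\sqrt{11 - 75}}{5} = \frac{\sqrt{-64}}{5} = \frac{8 i}{5} \approx 1.6 i$)
$F + Y = \frac{8 i}{5} - 116814 = -116814 + \frac{8 i}{5}$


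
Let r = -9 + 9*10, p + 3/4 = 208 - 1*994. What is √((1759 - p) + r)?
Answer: √10507/2 ≈ 51.252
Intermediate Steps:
p = -3147/4 (p = -¾ + (208 - 1*994) = -¾ + (208 - 994) = -¾ - 786 = -3147/4 ≈ -786.75)
r = 81 (r = -9 + 90 = 81)
√((1759 - p) + r) = √((1759 - 1*(-3147/4)) + 81) = √((1759 + 3147/4) + 81) = √(10183/4 + 81) = √(10507/4) = √10507/2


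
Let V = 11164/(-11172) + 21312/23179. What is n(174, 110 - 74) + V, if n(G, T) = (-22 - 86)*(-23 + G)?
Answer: -1055767915849/64738947 ≈ -16308.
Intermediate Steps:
n(G, T) = 2484 - 108*G (n(G, T) = -108*(-23 + G) = 2484 - 108*G)
V = -5168173/64738947 (V = 11164*(-1/11172) + 21312*(1/23179) = -2791/2793 + 21312/23179 = -5168173/64738947 ≈ -0.079831)
n(174, 110 - 74) + V = (2484 - 108*174) - 5168173/64738947 = (2484 - 18792) - 5168173/64738947 = -16308 - 5168173/64738947 = -1055767915849/64738947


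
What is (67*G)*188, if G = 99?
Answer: 1247004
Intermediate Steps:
(67*G)*188 = (67*99)*188 = 6633*188 = 1247004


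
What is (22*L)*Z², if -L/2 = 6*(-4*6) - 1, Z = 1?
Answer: 6380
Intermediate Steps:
L = 290 (L = -2*(6*(-4*6) - 1) = -2*(6*(-24) - 1) = -2*(-144 - 1) = -2*(-145) = 290)
(22*L)*Z² = (22*290)*1² = 6380*1 = 6380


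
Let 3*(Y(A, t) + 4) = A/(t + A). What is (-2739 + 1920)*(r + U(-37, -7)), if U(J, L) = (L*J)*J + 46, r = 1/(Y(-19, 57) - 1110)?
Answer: 7459317567/955 ≈ 7.8108e+6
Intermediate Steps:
Y(A, t) = -4 + A/(3*(A + t)) (Y(A, t) = -4 + (A/(t + A))/3 = -4 + (A/(A + t))/3 = -4 + A/(3*(A + t)))
r = -6/6685 (r = 1/((-4*57 - 11/3*(-19))/(-19 + 57) - 1110) = 1/((-228 + 209/3)/38 - 1110) = 1/((1/38)*(-475/3) - 1110) = 1/(-25/6 - 1110) = 1/(-6685/6) = -6/6685 ≈ -0.00089753)
U(J, L) = 46 + L*J² (U(J, L) = (J*L)*J + 46 = L*J² + 46 = 46 + L*J²)
(-2739 + 1920)*(r + U(-37, -7)) = (-2739 + 1920)*(-6/6685 + (46 - 7*(-37)²)) = -819*(-6/6685 + (46 - 7*1369)) = -819*(-6/6685 + (46 - 9583)) = -819*(-6/6685 - 9537) = -819*(-63754851/6685) = 7459317567/955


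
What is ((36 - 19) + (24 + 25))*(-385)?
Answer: -25410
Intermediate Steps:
((36 - 19) + (24 + 25))*(-385) = (17 + 49)*(-385) = 66*(-385) = -25410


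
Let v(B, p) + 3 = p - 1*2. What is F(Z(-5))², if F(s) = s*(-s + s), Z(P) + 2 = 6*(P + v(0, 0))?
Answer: 0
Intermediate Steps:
v(B, p) = -5 + p (v(B, p) = -3 + (p - 1*2) = -3 + (p - 2) = -3 + (-2 + p) = -5 + p)
Z(P) = -32 + 6*P (Z(P) = -2 + 6*(P + (-5 + 0)) = -2 + 6*(P - 5) = -2 + 6*(-5 + P) = -2 + (-30 + 6*P) = -32 + 6*P)
F(s) = 0 (F(s) = s*0 = 0)
F(Z(-5))² = 0² = 0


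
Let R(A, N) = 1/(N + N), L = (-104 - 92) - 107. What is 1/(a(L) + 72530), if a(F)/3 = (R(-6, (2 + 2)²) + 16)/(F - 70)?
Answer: 11936/865716541 ≈ 1.3787e-5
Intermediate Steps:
L = -303 (L = -196 - 107 = -303)
R(A, N) = 1/(2*N)
a(F) = 1539/(32*(-70 + F)) (a(F) = 3*((1/(2*((2 + 2)²)) + 16)/(F - 70)) = 3*((1/(2*(4²)) + 16)/(-70 + F)) = 3*(((½)/16 + 16)/(-70 + F)) = 3*(((½)*(1/16) + 16)/(-70 + F)) = 3*((1/32 + 16)/(-70 + F)) = 3*(513/(32*(-70 + F))) = 1539/(32*(-70 + F)))
1/(a(L) + 72530) = 1/(1539/(32*(-70 - 303)) + 72530) = 1/((1539/32)/(-373) + 72530) = 1/((1539/32)*(-1/373) + 72530) = 1/(-1539/11936 + 72530) = 1/(865716541/11936) = 11936/865716541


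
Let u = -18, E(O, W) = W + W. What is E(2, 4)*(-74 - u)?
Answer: -448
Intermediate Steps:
E(O, W) = 2*W
E(2, 4)*(-74 - u) = (2*4)*(-74 - 1*(-18)) = 8*(-74 + 18) = 8*(-56) = -448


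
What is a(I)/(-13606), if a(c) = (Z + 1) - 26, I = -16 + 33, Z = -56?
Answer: 81/13606 ≈ 0.0059533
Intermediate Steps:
I = 17
a(c) = -81 (a(c) = (-56 + 1) - 26 = -55 - 26 = -81)
a(I)/(-13606) = -81/(-13606) = -81*(-1/13606) = 81/13606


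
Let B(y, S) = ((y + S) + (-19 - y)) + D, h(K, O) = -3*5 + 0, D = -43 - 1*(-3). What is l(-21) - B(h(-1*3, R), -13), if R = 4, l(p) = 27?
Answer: 99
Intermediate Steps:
D = -40 (D = -43 + 3 = -40)
h(K, O) = -15 (h(K, O) = -15 + 0 = -15)
B(y, S) = -59 + S (B(y, S) = ((y + S) + (-19 - y)) - 40 = ((S + y) + (-19 - y)) - 40 = (-19 + S) - 40 = -59 + S)
l(-21) - B(h(-1*3, R), -13) = 27 - (-59 - 13) = 27 - 1*(-72) = 27 + 72 = 99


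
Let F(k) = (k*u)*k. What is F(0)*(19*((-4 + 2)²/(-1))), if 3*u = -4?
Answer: 0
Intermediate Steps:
u = -4/3 (u = (⅓)*(-4) = -4/3 ≈ -1.3333)
F(k) = -4*k²/3 (F(k) = (k*(-4/3))*k = (-4*k/3)*k = -4*k²/3)
F(0)*(19*((-4 + 2)²/(-1))) = (-4/3*0²)*(19*((-4 + 2)²/(-1))) = (-4/3*0)*(19*((-2)²*(-1))) = 0*(19*(4*(-1))) = 0*(19*(-4)) = 0*(-76) = 0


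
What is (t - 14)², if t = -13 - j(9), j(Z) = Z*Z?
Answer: 11664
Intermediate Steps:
j(Z) = Z²
t = -94 (t = -13 - 1*9² = -13 - 1*81 = -13 - 81 = -94)
(t - 14)² = (-94 - 14)² = (-108)² = 11664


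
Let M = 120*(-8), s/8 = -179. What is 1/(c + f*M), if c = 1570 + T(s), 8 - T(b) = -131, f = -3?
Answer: 1/4589 ≈ 0.00021791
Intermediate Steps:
s = -1432 (s = 8*(-179) = -1432)
M = -960
T(b) = 139 (T(b) = 8 - 1*(-131) = 8 + 131 = 139)
c = 1709 (c = 1570 + 139 = 1709)
1/(c + f*M) = 1/(1709 - 3*(-960)) = 1/(1709 + 2880) = 1/4589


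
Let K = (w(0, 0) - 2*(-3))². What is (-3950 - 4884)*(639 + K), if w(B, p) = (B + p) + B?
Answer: -5962950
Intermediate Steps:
w(B, p) = p + 2*B
K = 36 (K = ((0 + 2*0) - 2*(-3))² = ((0 + 0) + 6)² = (0 + 6)² = 6² = 36)
(-3950 - 4884)*(639 + K) = (-3950 - 4884)*(639 + 36) = -8834*675 = -5962950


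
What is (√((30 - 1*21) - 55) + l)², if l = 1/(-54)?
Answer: (1 - 54*I*√46)²/2916 ≈ -46.0 - 0.2512*I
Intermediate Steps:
l = -1/54 ≈ -0.018519
(√((30 - 1*21) - 55) + l)² = (√((30 - 1*21) - 55) - 1/54)² = (√((30 - 21) - 55) - 1/54)² = (√(9 - 55) - 1/54)² = (√(-46) - 1/54)² = (I*√46 - 1/54)² = (-1/54 + I*√46)²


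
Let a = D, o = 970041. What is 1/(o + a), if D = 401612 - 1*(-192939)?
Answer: 1/1564592 ≈ 6.3914e-7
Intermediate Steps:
D = 594551 (D = 401612 + 192939 = 594551)
a = 594551
1/(o + a) = 1/(970041 + 594551) = 1/1564592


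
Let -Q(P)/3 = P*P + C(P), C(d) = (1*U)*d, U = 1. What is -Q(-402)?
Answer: 483606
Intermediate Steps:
C(d) = d (C(d) = (1*1)*d = 1*d = d)
Q(P) = -3*P - 3*P² (Q(P) = -3*(P*P + P) = -3*(P² + P) = -3*(P + P²) = -3*P - 3*P²)
-Q(-402) = -3*(-402)*(-1 - 1*(-402)) = -3*(-402)*(-1 + 402) = -3*(-402)*401 = -1*(-483606) = 483606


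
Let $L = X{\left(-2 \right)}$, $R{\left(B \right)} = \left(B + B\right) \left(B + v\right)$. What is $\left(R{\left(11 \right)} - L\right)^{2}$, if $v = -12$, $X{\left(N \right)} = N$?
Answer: $400$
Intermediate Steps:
$R{\left(B \right)} = 2 B \left(-12 + B\right)$ ($R{\left(B \right)} = \left(B + B\right) \left(B - 12\right) = 2 B \left(-12 + B\right)$)
$L = -2$
$\left(R{\left(11 \right)} - L\right)^{2} = \left(2 \cdot 11 \left(-12 + 11\right) - -2\right)^{2} = \left(2 \cdot 11 \left(-1\right) + 2\right)^{2} = \left(-22 + 2\right)^{2} = \left(-20\right)^{2} = 400$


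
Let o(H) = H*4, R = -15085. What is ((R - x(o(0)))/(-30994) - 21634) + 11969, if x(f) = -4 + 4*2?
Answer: -299541921/30994 ≈ -9664.5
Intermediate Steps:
o(H) = 4*H
x(f) = 4 (x(f) = -4 + 8 = 4)
((R - x(o(0)))/(-30994) - 21634) + 11969 = ((-15085 - 1*4)/(-30994) - 21634) + 11969 = ((-15085 - 4)*(-1/30994) - 21634) + 11969 = (-15089*(-1/30994) - 21634) + 11969 = (15089/30994 - 21634) + 11969 = -670509107/30994 + 11969 = -299541921/30994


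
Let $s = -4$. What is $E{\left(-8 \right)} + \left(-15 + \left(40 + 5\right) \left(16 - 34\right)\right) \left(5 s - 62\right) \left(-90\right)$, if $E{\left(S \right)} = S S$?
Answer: $-6088436$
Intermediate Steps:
$E{\left(S \right)} = S^{2}$
$E{\left(-8 \right)} + \left(-15 + \left(40 + 5\right) \left(16 - 34\right)\right) \left(5 s - 62\right) \left(-90\right) = \left(-8\right)^{2} + \left(-15 + \left(40 + 5\right) \left(16 - 34\right)\right) \left(5 \left(-4\right) - 62\right) \left(-90\right) = 64 + \left(-15 + 45 \left(-18\right)\right) \left(-20 - 62\right) \left(-90\right) = 64 + \left(-15 - 810\right) \left(-82\right) \left(-90\right) = 64 + \left(-825\right) \left(-82\right) \left(-90\right) = 64 + 67650 \left(-90\right) = 64 - 6088500 = -6088436$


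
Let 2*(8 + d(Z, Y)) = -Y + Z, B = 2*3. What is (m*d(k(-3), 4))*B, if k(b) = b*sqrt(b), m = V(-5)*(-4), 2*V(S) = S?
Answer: -600 - 90*I*sqrt(3) ≈ -600.0 - 155.88*I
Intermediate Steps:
V(S) = S/2
B = 6
m = 10 (m = ((1/2)*(-5))*(-4) = -5/2*(-4) = 10)
k(b) = b**(3/2)
d(Z, Y) = -8 + Z/2 - Y/2 (d(Z, Y) = -8 + (-Y + Z)/2 = -8 + (Z - Y)/2 = -8 + (Z/2 - Y/2) = -8 + Z/2 - Y/2)
(m*d(k(-3), 4))*B = (10*(-8 + (-3)**(3/2)/2 - 1/2*4))*6 = (10*(-8 + (-3*I*sqrt(3))/2 - 2))*6 = (10*(-8 - 3*I*sqrt(3)/2 - 2))*6 = (10*(-10 - 3*I*sqrt(3)/2))*6 = (-100 - 15*I*sqrt(3))*6 = -600 - 90*I*sqrt(3)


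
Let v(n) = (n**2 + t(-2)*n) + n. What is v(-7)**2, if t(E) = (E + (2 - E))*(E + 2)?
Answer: 1764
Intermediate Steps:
t(E) = 4 + 2*E (t(E) = 2*(2 + E) = 4 + 2*E)
v(n) = n + n**2 (v(n) = (n**2 + (4 + 2*(-2))*n) + n = (n**2 + (4 - 4)*n) + n = (n**2 + 0*n) + n = (n**2 + 0) + n = n**2 + n = n + n**2)
v(-7)**2 = (-7*(1 - 7))**2 = (-7*(-6))**2 = 42**2 = 1764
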